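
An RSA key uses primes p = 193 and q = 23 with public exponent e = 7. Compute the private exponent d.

1207

φ(n) = (p−1)(q−1) = 192·22 = 4224.
Need d with 7·d ≡ 1 (mod 4224). Apply the extended Euclidean algorithm:
4224 = 603×7 + 3
7 = 2×3 + 1
3 = 3×1 + 0
Back-substitute:
1 = 7 − 2·3
1 = −2·4224 + 1207·7
So 7·1207 ≡ 1 (mod 4224), hence d = 1207.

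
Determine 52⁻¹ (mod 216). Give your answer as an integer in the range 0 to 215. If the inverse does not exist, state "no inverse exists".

no inverse exists

Euclidean algorithm on 216, 52:
216 = 4×52 + 8
52 = 6×8 + 4
8 = 2×4 + 0
gcd(52, 216) = 4 ≠ 1, so 52 has no multiplicative inverse modulo 216.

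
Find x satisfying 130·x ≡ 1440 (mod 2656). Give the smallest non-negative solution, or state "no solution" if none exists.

624

First find gcd(130, 2656):
2656 = 20×130 + 56
130 = 2×56 + 18
56 = 3×18 + 2
18 = 9×2 + 0
gcd = 2 and 2 | 1440, so solutions exist. Divide through by 2: 65x ≡ 720 (mod 1328).
Now find 65⁻¹ mod 1328:
1328 = 20*65 + 28
65 = 2*28 + 9
28 = 3*9 + 1
9 = 9*1 + 0
Back-substitute:
1 = 28 − 3·9
1 = −3·65 + 7·28
1 = 7·1328 − 143·65
So 65·(-143) ≡ 1 (mod 1328), i.e. 65⁻¹ ≡ 1185.
Then x ≡ 1185·720 ≡ 624 (mod 1328); the smallest non-negative solution is x = 624.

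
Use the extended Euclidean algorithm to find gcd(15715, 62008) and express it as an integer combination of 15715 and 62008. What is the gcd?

Apply Euclid's algorithm to 62008 and 15715:
62008 = 3*15715 + 14863
15715 = 1*14863 + 852
14863 = 17*852 + 379
852 = 2*379 + 94
379 = 4*94 + 3
94 = 31*3 + 1
3 = 3*1 + 0
gcd(15715, 62008) = 1.
Express as a combination:
1 = 94 − 31·3
1 = −31·379 + 125·94
1 = 125·852 − 281·379
1 = −281·14863 + 4902·852
1 = 4902·15715 − 5183·14863
1 = −5183·62008 + 20451·15715
So 1 = (-5183)·62008 + (20451)·15715.

1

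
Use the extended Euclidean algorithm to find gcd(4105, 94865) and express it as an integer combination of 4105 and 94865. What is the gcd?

5

Euclidean algorithm:
94865 = 23×4105 + 450
4105 = 9×450 + 55
450 = 8×55 + 10
55 = 5×10 + 5
10 = 2×5 + 0
gcd(4105, 94865) = 5.
Back-substituting:
5 = 55 − 5·10
5 = −5·450 + 41·55
5 = 41·4105 − 374·450
5 = −374·94865 + 8643·4105
So 5 = (-374)·94865 + (8643)·4105.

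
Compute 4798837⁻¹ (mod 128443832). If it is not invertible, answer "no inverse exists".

Apply the Euclidean algorithm to 128443832 and 4798837:
128443832 = 26×4798837 + 3674070
4798837 = 1×3674070 + 1124767
3674070 = 3×1124767 + 299769
1124767 = 3×299769 + 225460
299769 = 1×225460 + 74309
225460 = 3×74309 + 2533
74309 = 29×2533 + 852
2533 = 2×852 + 829
852 = 1×829 + 23
829 = 36×23 + 1
23 = 23×1 + 0
gcd = 1, so the inverse exists. Back-substitute:
1 = 829 − 36·23
1 = −36·852 + 37·829
1 = 37·2533 − 110·852
1 = −110·74309 + 3227·2533
1 = 3227·225460 − 9791·74309
1 = −9791·299769 + 13018·225460
1 = 13018·1124767 − 48845·299769
1 = −48845·3674070 + 159553·1124767
1 = 159553·4798837 − 208398·3674070
1 = −208398·128443832 + 5577901·4798837
So 4798837·5577901 ≡ 1 (mod 128443832).

5577901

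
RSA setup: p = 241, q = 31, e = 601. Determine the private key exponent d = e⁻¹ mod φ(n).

6601

φ(n) = (p−1)(q−1) = 240·30 = 7200.
Need d with 601·d ≡ 1 (mod 7200). Apply the extended Euclidean algorithm:
7200 = 11×601 + 589
601 = 1×589 + 12
589 = 49×12 + 1
12 = 12×1 + 0
Back-substitute:
1 = 589 − 49·12
1 = −49·601 + 50·589
1 = 50·7200 − 599·601
So 601·(-599) ≡ 1 (mod 7200), hence d ≡ -599 ≡ 6601 (mod 7200).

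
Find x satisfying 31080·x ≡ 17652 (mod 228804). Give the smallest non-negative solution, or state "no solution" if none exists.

11242

First find gcd(31080, 228804):
228804 = 7*31080 + 11244
31080 = 2*11244 + 8592
11244 = 1*8592 + 2652
8592 = 3*2652 + 636
2652 = 4*636 + 108
636 = 5*108 + 96
108 = 1*96 + 12
96 = 8*12 + 0
gcd = 12 and 12 | 17652, so solutions exist. Divide through by 12: 2590x ≡ 1471 (mod 19067).
Now find 2590⁻¹ mod 19067:
19067 = 7×2590 + 937
2590 = 2×937 + 716
937 = 1×716 + 221
716 = 3×221 + 53
221 = 4×53 + 9
53 = 5×9 + 8
9 = 1×8 + 1
8 = 8×1 + 0
Back-substitute:
1 = 9 − 8
1 = −53 + 6·9
1 = 6·221 − 25·53
1 = −25·716 + 81·221
1 = 81·937 − 106·716
1 = −106·2590 + 293·937
1 = 293·19067 − 2157·2590
So 2590·(-2157) ≡ 1 (mod 19067), i.e. 2590⁻¹ ≡ 16910.
Then x ≡ 16910·1471 ≡ 11242 (mod 19067); the smallest non-negative solution is x = 11242.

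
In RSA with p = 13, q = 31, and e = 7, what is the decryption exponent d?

φ(n) = (p−1)(q−1) = 12·30 = 360.
Need d with 7·d ≡ 1 (mod 360). Apply the extended Euclidean algorithm:
360 = 51*7 + 3
7 = 2*3 + 1
3 = 3*1 + 0
Back-substitute:
1 = 7 − 2·3
1 = −2·360 + 103·7
So 7·103 ≡ 1 (mod 360), hence d = 103.

103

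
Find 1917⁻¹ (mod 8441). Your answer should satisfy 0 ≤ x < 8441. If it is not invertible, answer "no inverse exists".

gcd(8441, 1917) by repeated division:
8441 = 4*1917 + 773
1917 = 2*773 + 371
773 = 2*371 + 31
371 = 11*31 + 30
31 = 1*30 + 1
30 = 30*1 + 0
Since gcd(1917, 8441) = 1, back-substitute to write 1 as a combination:
1 = 31 − 30
1 = −371 + 12·31
1 = 12·773 − 25·371
1 = −25·1917 + 62·773
1 = 62·8441 − 273·1917
So 1917·(-273) ≡ 1 (mod 8441), and -273 ≡ 8168 (mod 8441).

8168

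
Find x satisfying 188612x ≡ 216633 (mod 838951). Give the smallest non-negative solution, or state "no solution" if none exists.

280249

First find gcd(188612, 838951):
838951 = 4·188612 + 84503
188612 = 2·84503 + 19606
84503 = 4·19606 + 6079
19606 = 3·6079 + 1369
6079 = 4·1369 + 603
1369 = 2·603 + 163
603 = 3·163 + 114
163 = 1·114 + 49
114 = 2·49 + 16
49 = 3·16 + 1
16 = 16·1 + 0
gcd = 1, so a unique solution mod 838951 exists.
Back-substitute for the Bézout coefficients:
1 = 49 − 3·16
1 = −3·114 + 7·49
1 = 7·163 − 10·114
1 = −10·603 + 37·163
1 = 37·1369 − 84·603
1 = −84·6079 + 373·1369
1 = 373·19606 − 1203·6079
1 = −1203·84503 + 5185·19606
1 = 5185·188612 − 11573·84503
1 = −11573·838951 + 51477·188612
So 188612·(51477) ≡ 1 (mod 838951), giving 188612⁻¹ ≡ 51477.
x ≡ 188612⁻¹·216633 ≡ 51477·216633 ≡ 280249 (mod 838951).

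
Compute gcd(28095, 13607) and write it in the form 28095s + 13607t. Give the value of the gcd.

1

Repeated division:
28095 = 2*13607 + 881
13607 = 15*881 + 392
881 = 2*392 + 97
392 = 4*97 + 4
97 = 24*4 + 1
4 = 4*1 + 0
gcd(28095, 13607) = 1.
Working backward:
1 = 97 − 24·4
1 = −24·392 + 97·97
1 = 97·881 − 218·392
1 = −218·13607 + 3367·881
1 = 3367·28095 − 6952·13607
So 1 = (3367)·28095 + (-6952)·13607.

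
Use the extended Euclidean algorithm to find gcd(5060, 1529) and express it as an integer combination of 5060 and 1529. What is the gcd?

11

Apply Euclid's algorithm to 5060 and 1529:
5060 = 3*1529 + 473
1529 = 3*473 + 110
473 = 4*110 + 33
110 = 3*33 + 11
33 = 3*11 + 0
gcd(5060, 1529) = 11.
Working backward:
11 = 110 − 3·33
11 = −3·473 + 13·110
11 = 13·1529 − 42·473
11 = −42·5060 + 139·1529
So 11 = (-42)·5060 + (139)·1529.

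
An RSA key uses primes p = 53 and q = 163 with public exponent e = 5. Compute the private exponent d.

φ(n) = (p−1)(q−1) = 52·162 = 8424.
Need d with 5·d ≡ 1 (mod 8424). Apply the extended Euclidean algorithm:
8424 = 1684×5 + 4
5 = 1×4 + 1
4 = 4×1 + 0
Back-substitute:
1 = 5 − 4
1 = −8424 + 1685·5
So 5·1685 ≡ 1 (mod 8424), hence d = 1685.

1685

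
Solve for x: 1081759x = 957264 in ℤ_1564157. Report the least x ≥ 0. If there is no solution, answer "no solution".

214208

First find gcd(1081759, 1564157):
1564157 = 1·1081759 + 482398
1081759 = 2·482398 + 116963
482398 = 4·116963 + 14546
116963 = 8·14546 + 595
14546 = 24·595 + 266
595 = 2·266 + 63
266 = 4·63 + 14
63 = 4·14 + 7
14 = 2·7 + 0
gcd = 7 and 7 | 957264, so solutions exist. Divide through by 7: 154537x ≡ 136752 (mod 223451).
Now find 154537⁻¹ mod 223451:
223451 = 1×154537 + 68914
154537 = 2×68914 + 16709
68914 = 4×16709 + 2078
16709 = 8×2078 + 85
2078 = 24×85 + 38
85 = 2×38 + 9
38 = 4×9 + 2
9 = 4×2 + 1
2 = 2×1 + 0
Back-substitute:
1 = 9 − 4·2
1 = −4·38 + 17·9
1 = 17·85 − 38·38
1 = −38·2078 + 929·85
1 = 929·16709 − 7470·2078
1 = −7470·68914 + 30809·16709
1 = 30809·154537 − 69088·68914
1 = −69088·223451 + 99897·154537
So 154537⁻¹ ≡ 99897 (mod 223451).
Then x ≡ 99897·136752 ≡ 214208 (mod 223451); the smallest non-negative solution is x = 214208.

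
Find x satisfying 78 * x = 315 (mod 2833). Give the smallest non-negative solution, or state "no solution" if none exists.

First find gcd(78, 2833):
2833 = 36×78 + 25
78 = 3×25 + 3
25 = 8×3 + 1
3 = 3×1 + 0
gcd = 1, so a unique solution mod 2833 exists.
Back-substitute for the Bézout coefficients:
1 = 25 − 8·3
1 = −8·78 + 25·25
1 = 25·2833 − 908·78
So 78·(-908) ≡ 1 (mod 2833), giving 78⁻¹ ≡ 1925.
x ≡ 78⁻¹·315 ≡ 1925·315 ≡ 113 (mod 2833).

113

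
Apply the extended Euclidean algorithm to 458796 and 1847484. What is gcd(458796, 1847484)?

Repeated division:
1847484 = 4×458796 + 12300
458796 = 37×12300 + 3696
12300 = 3×3696 + 1212
3696 = 3×1212 + 60
1212 = 20×60 + 12
60 = 5×12 + 0
gcd(458796, 1847484) = 12.
Working backward:
12 = 1212 − 20·60
12 = −20·3696 + 61·1212
12 = 61·12300 − 203·3696
12 = −203·458796 + 7572·12300
12 = 7572·1847484 − 30491·458796
So 12 = (7572)·1847484 + (-30491)·458796.

12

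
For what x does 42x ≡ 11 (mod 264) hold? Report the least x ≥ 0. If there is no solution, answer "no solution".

no solution

gcd(42, 264):
264 = 6*42 + 12
42 = 3*12 + 6
12 = 2*6 + 0
gcd = 6, but 6 ∤ 11, so the congruence has no solution.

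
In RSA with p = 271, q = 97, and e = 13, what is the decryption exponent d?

13957

φ(n) = (p−1)(q−1) = 270·96 = 25920.
Need d with 13·d ≡ 1 (mod 25920). Apply the extended Euclidean algorithm:
25920 = 1993×13 + 11
13 = 1×11 + 2
11 = 5×2 + 1
2 = 2×1 + 0
Back-substitute:
1 = 11 − 5·2
1 = −5·13 + 6·11
1 = 6·25920 − 11963·13
So 13·(-11963) ≡ 1 (mod 25920), hence d ≡ -11963 ≡ 13957 (mod 25920).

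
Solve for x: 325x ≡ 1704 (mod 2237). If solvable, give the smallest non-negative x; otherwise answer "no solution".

First find gcd(325, 2237):
2237 = 6×325 + 287
325 = 1×287 + 38
287 = 7×38 + 21
38 = 1×21 + 17
21 = 1×17 + 4
17 = 4×4 + 1
4 = 4×1 + 0
gcd = 1, so a unique solution mod 2237 exists.
Back-substitute for the Bézout coefficients:
1 = 17 − 4·4
1 = −4·21 + 5·17
1 = 5·38 − 9·21
1 = −9·287 + 68·38
1 = 68·325 − 77·287
1 = −77·2237 + 530·325
So 325·(530) ≡ 1 (mod 2237), giving 325⁻¹ ≡ 530.
x ≡ 325⁻¹·1704 ≡ 530·1704 ≡ 1609 (mod 2237).

1609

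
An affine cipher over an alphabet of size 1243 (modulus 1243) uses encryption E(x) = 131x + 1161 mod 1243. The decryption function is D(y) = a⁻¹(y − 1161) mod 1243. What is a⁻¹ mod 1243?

835

Apply the Euclidean algorithm to 1243 and 131:
1243 = 9·131 + 64
131 = 2·64 + 3
64 = 21·3 + 1
3 = 3·1 + 0
Since gcd(131, 1243) = 1, back-substitute to write 1 as a combination:
1 = 64 − 21·3
1 = −21·131 + 43·64
1 = 43·1243 − 408·131
So 131·(-408) ≡ 1 (mod 1243), and -408 ≡ 835 (mod 1243).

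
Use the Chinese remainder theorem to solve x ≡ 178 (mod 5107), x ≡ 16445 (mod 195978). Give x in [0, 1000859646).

Write x = 178 + 5107·k. Then 5107·k ≡ 16445 − 178 ≡ 16267 (mod 195978).
Need 5107⁻¹ mod 195978. Extended Euclid on (195978, 5107):
195978 = 38·5107 + 1912
5107 = 2·1912 + 1283
1912 = 1·1283 + 629
1283 = 2·629 + 25
629 = 25·25 + 4
25 = 6·4 + 1
4 = 4·1 + 0
Back-substitute:
1 = 25 − 6·4
1 = −6·629 + 151·25
1 = 151·1283 − 308·629
1 = −308·1912 + 459·1283
1 = 459·5107 − 1226·1912
1 = −1226·195978 + 47047·5107
5107⁻¹ ≡ 47047 (mod 195978), so k ≡ 47047·16267 ≡ 19459 (mod 195978).
x = 178 + 5107·19459 = 99377291.

99377291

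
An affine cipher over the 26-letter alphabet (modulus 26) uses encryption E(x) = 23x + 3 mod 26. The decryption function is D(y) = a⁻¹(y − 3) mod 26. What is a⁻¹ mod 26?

gcd(26, 23) by repeated division:
26 = 1×23 + 3
23 = 7×3 + 2
3 = 1×2 + 1
2 = 2×1 + 0
Since gcd(23, 26) = 1, back-substitute to write 1 as a combination:
1 = 3 − 2
1 = −23 + 8·3
1 = 8·26 − 9·23
Hence 23⁻¹ ≡ -9 ≡ 17 (mod 26).

17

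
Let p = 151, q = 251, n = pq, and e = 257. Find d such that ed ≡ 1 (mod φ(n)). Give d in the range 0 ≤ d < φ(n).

32393

φ(n) = (p−1)(q−1) = 150·250 = 37500.
Need d with 257·d ≡ 1 (mod 37500). Apply the extended Euclidean algorithm:
37500 = 145*257 + 235
257 = 1*235 + 22
235 = 10*22 + 15
22 = 1*15 + 7
15 = 2*7 + 1
7 = 7*1 + 0
Back-substitute:
1 = 15 − 2·7
1 = −2·22 + 3·15
1 = 3·235 − 32·22
1 = −32·257 + 35·235
1 = 35·37500 − 5107·257
So 257·(-5107) ≡ 1 (mod 37500), hence d ≡ -5107 ≡ 32393 (mod 37500).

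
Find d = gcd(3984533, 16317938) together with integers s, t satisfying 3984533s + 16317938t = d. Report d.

7

Repeated division:
16317938 = 4·3984533 + 379806
3984533 = 10·379806 + 186473
379806 = 2·186473 + 6860
186473 = 27·6860 + 1253
6860 = 5·1253 + 595
1253 = 2·595 + 63
595 = 9·63 + 28
63 = 2·28 + 7
28 = 4·7 + 0
gcd(3984533, 16317938) = 7.
Express as a combination:
7 = 63 − 2·28
7 = −2·595 + 19·63
7 = 19·1253 − 40·595
7 = −40·6860 + 219·1253
7 = 219·186473 − 5953·6860
7 = −5953·379806 + 12125·186473
7 = 12125·3984533 − 127203·379806
7 = −127203·16317938 + 520937·3984533
So 7 = (-127203)·16317938 + (520937)·3984533.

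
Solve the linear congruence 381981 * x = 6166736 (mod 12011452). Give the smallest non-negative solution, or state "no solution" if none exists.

5766020

First find gcd(381981, 12011452):
12011452 = 31*381981 + 170041
381981 = 2*170041 + 41899
170041 = 4*41899 + 2445
41899 = 17*2445 + 334
2445 = 7*334 + 107
334 = 3*107 + 13
107 = 8*13 + 3
13 = 4*3 + 1
3 = 3*1 + 0
gcd = 1, so a unique solution mod 12011452 exists.
Back-substitute for the Bézout coefficients:
1 = 13 − 4·3
1 = −4·107 + 33·13
1 = 33·334 − 103·107
1 = −103·2445 + 754·334
1 = 754·41899 − 12921·2445
1 = −12921·170041 + 52438·41899
1 = 52438·381981 − 117797·170041
1 = −117797·12011452 + 3704145·381981
So 381981·(3704145) ≡ 1 (mod 12011452), giving 381981⁻¹ ≡ 3704145.
x ≡ 381981⁻¹·6166736 ≡ 3704145·6166736 ≡ 5766020 (mod 12011452).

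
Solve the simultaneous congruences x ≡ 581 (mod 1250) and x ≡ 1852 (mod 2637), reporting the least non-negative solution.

Write x = 581 + 1250·k. Then 1250·k ≡ 1852 − 581 ≡ 1271 (mod 2637).
Need 1250⁻¹ mod 2637. Extended Euclid on (2637, 1250):
2637 = 2*1250 + 137
1250 = 9*137 + 17
137 = 8*17 + 1
17 = 17*1 + 0
Back-substitute:
1 = 137 − 8·17
1 = −8·1250 + 73·137
1 = 73·2637 − 154·1250
1250⁻¹ ≡ 2483 (mod 2637), so k ≡ 2483·1271 ≡ 2041 (mod 2637).
x = 581 + 1250·2041 = 2551831.

2551831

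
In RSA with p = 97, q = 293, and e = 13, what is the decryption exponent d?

6469

φ(n) = (p−1)(q−1) = 96·292 = 28032.
Need d with 13·d ≡ 1 (mod 28032). Apply the extended Euclidean algorithm:
28032 = 2156·13 + 4
13 = 3·4 + 1
4 = 4·1 + 0
Back-substitute:
1 = 13 − 3·4
1 = −3·28032 + 6469·13
So 13·6469 ≡ 1 (mod 28032), hence d = 6469.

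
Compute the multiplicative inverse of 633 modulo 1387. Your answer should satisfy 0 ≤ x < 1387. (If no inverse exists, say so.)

Run Euclid on (1387, 633):
1387 = 2×633 + 121
633 = 5×121 + 28
121 = 4×28 + 9
28 = 3×9 + 1
9 = 9×1 + 0
gcd = 1, so the inverse exists. Back-substitute:
1 = 28 − 3·9
1 = −3·121 + 13·28
1 = 13·633 − 68·121
1 = −68·1387 + 149·633
So 633·149 ≡ 1 (mod 1387).

149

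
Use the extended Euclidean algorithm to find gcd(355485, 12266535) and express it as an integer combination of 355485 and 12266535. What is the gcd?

Euclidean algorithm:
12266535 = 34*355485 + 180045
355485 = 1*180045 + 175440
180045 = 1*175440 + 4605
175440 = 38*4605 + 450
4605 = 10*450 + 105
450 = 4*105 + 30
105 = 3*30 + 15
30 = 2*15 + 0
gcd(355485, 12266535) = 15.
Back-substituting:
15 = 105 − 3·30
15 = −3·450 + 13·105
15 = 13·4605 − 133·450
15 = −133·175440 + 5067·4605
15 = 5067·180045 − 5200·175440
15 = −5200·355485 + 10267·180045
15 = 10267·12266535 − 354278·355485
So 15 = (10267)·12266535 + (-354278)·355485.

15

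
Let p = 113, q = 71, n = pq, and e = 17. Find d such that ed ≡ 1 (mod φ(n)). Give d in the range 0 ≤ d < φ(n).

φ(n) = (p−1)(q−1) = 112·70 = 7840.
Need d with 17·d ≡ 1 (mod 7840). Apply the extended Euclidean algorithm:
7840 = 461·17 + 3
17 = 5·3 + 2
3 = 1·2 + 1
2 = 2·1 + 0
Back-substitute:
1 = 3 − 2
1 = −17 + 6·3
1 = 6·7840 − 2767·17
So 17·(-2767) ≡ 1 (mod 7840), hence d ≡ -2767 ≡ 5073 (mod 7840).

5073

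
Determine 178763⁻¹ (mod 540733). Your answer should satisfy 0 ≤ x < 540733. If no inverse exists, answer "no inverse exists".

143944

Extended Euclidean algorithm:
540733 = 3×178763 + 4444
178763 = 40×4444 + 1003
4444 = 4×1003 + 432
1003 = 2×432 + 139
432 = 3×139 + 15
139 = 9×15 + 4
15 = 3×4 + 3
4 = 1×3 + 1
3 = 3×1 + 0
gcd = 1, so the inverse exists. Back-substitute:
1 = 4 − 3
1 = −15 + 4·4
1 = 4·139 − 37·15
1 = −37·432 + 115·139
1 = 115·1003 − 267·432
1 = −267·4444 + 1183·1003
1 = 1183·178763 − 47587·4444
1 = −47587·540733 + 143944·178763
So 178763·143944 ≡ 1 (mod 540733).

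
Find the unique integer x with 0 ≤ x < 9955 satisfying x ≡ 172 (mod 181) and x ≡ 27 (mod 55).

2887

Write x = 172 + 181·k. Then 181·k ≡ 27 − 172 ≡ 20 (mod 55).
Need 181⁻¹ mod 55. Extended Euclid on (55, 16):
55 = 3×16 + 7
16 = 2×7 + 2
7 = 3×2 + 1
2 = 2×1 + 0
Back-substitute:
1 = 7 − 3·2
1 = −3·16 + 7·7
1 = 7·55 − 24·16
181⁻¹ ≡ 31 (mod 55), so k ≡ 31·20 ≡ 15 (mod 55).
x = 172 + 181·15 = 2887.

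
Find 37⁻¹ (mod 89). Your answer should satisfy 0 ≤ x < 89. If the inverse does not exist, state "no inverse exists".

77

gcd(89, 37) by repeated division:
89 = 2*37 + 15
37 = 2*15 + 7
15 = 2*7 + 1
7 = 7*1 + 0
gcd = 1, so the inverse exists. Back-substitute:
1 = 15 − 2·7
1 = −2·37 + 5·15
1 = 5·89 − 12·37
Thus 37·(-12) ≡ 1 (mod 89); reducing, -12 mod 89 = 77.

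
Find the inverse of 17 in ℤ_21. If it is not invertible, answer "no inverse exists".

5

Run Euclid on (21, 17):
21 = 1·17 + 4
17 = 4·4 + 1
4 = 4·1 + 0
The gcd is 1. Working backward:
1 = 17 − 4·4
1 = −4·21 + 5·17
So 17·5 ≡ 1 (mod 21).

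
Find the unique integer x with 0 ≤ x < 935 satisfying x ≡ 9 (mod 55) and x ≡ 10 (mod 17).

724

Write x = 9 + 55·k. Then 55·k ≡ 10 − 9 ≡ 1 (mod 17).
Need 55⁻¹ mod 17. Extended Euclid on (17, 4):
17 = 4·4 + 1
4 = 4·1 + 0
Back-substitute:
1 = 17 − 4·4
55⁻¹ ≡ 13 (mod 17), so k ≡ 13·1 ≡ 13 (mod 17).
x = 9 + 55·13 = 724.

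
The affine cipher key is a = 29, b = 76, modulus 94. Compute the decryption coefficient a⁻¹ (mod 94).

13

Run Euclid on (94, 29):
94 = 3×29 + 7
29 = 4×7 + 1
7 = 7×1 + 0
The gcd is 1. Working backward:
1 = 29 − 4·7
1 = −4·94 + 13·29
So 29·13 ≡ 1 (mod 94).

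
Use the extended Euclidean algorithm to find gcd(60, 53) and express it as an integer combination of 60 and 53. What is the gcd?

Apply Euclid's algorithm to 60 and 53:
60 = 1*53 + 7
53 = 7*7 + 4
7 = 1*4 + 3
4 = 1*3 + 1
3 = 3*1 + 0
gcd(60, 53) = 1.
Express as a combination:
1 = 4 − 3
1 = −7 + 2·4
1 = 2·53 − 15·7
1 = −15·60 + 17·53
So 1 = (-15)·60 + (17)·53.

1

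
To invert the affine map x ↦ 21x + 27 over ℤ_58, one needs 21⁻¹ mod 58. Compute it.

Apply the Euclidean algorithm to 58 and 21:
58 = 2·21 + 16
21 = 1·16 + 5
16 = 3·5 + 1
5 = 5·1 + 0
The gcd is 1. Working backward:
1 = 16 − 3·5
1 = −3·21 + 4·16
1 = 4·58 − 11·21
Hence 21⁻¹ ≡ -11 ≡ 47 (mod 58).

47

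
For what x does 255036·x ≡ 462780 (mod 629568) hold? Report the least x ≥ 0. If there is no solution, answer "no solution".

7953

First find gcd(255036, 629568):
629568 = 2*255036 + 119496
255036 = 2*119496 + 16044
119496 = 7*16044 + 7188
16044 = 2*7188 + 1668
7188 = 4*1668 + 516
1668 = 3*516 + 120
516 = 4*120 + 36
120 = 3*36 + 12
36 = 3*12 + 0
gcd = 12 and 12 | 462780, so solutions exist. Divide through by 12: 21253x ≡ 38565 (mod 52464).
Now find 21253⁻¹ mod 52464:
52464 = 2*21253 + 9958
21253 = 2*9958 + 1337
9958 = 7*1337 + 599
1337 = 2*599 + 139
599 = 4*139 + 43
139 = 3*43 + 10
43 = 4*10 + 3
10 = 3*3 + 1
3 = 3*1 + 0
Back-substitute:
1 = 10 − 3·3
1 = −3·43 + 13·10
1 = 13·139 − 42·43
1 = −42·599 + 181·139
1 = 181·1337 − 404·599
1 = −404·9958 + 3009·1337
1 = 3009·21253 − 6422·9958
1 = −6422·52464 + 15853·21253
So 21253⁻¹ ≡ 15853 (mod 52464).
Then x ≡ 15853·38565 ≡ 7953 (mod 52464); the smallest non-negative solution is x = 7953.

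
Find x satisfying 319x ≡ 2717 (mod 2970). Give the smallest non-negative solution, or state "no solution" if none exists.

83

First find gcd(319, 2970):
2970 = 9·319 + 99
319 = 3·99 + 22
99 = 4·22 + 11
22 = 2·11 + 0
gcd = 11 and 11 | 2717, so solutions exist. Divide through by 11: 29x ≡ 247 (mod 270).
Now find 29⁻¹ mod 270:
270 = 9×29 + 9
29 = 3×9 + 2
9 = 4×2 + 1
2 = 2×1 + 0
Back-substitute:
1 = 9 − 4·2
1 = −4·29 + 13·9
1 = 13·270 − 121·29
So 29·(-121) ≡ 1 (mod 270), i.e. 29⁻¹ ≡ 149.
Then x ≡ 149·247 ≡ 83 (mod 270); the smallest non-negative solution is x = 83.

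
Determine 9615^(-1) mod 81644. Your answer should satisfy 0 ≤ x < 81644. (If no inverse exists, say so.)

39111

Run Euclid on (81644, 9615):
81644 = 8·9615 + 4724
9615 = 2·4724 + 167
4724 = 28·167 + 48
167 = 3·48 + 23
48 = 2·23 + 2
23 = 11·2 + 1
2 = 2·1 + 0
Since gcd(9615, 81644) = 1, back-substitute to write 1 as a combination:
1 = 23 − 11·2
1 = −11·48 + 23·23
1 = 23·167 − 80·48
1 = −80·4724 + 2263·167
1 = 2263·9615 − 4606·4724
1 = −4606·81644 + 39111·9615
So 9615·39111 ≡ 1 (mod 81644).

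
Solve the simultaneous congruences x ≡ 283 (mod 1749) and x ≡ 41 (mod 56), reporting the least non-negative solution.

Write x = 283 + 1749·k. Then 1749·k ≡ 41 − 283 ≡ 38 (mod 56).
Need 1749⁻¹ mod 56. Extended Euclid on (56, 13):
56 = 4·13 + 4
13 = 3·4 + 1
4 = 4·1 + 0
Back-substitute:
1 = 13 − 3·4
1 = −3·56 + 13·13
1749⁻¹ ≡ 13 (mod 56), so k ≡ 13·38 ≡ 46 (mod 56).
x = 283 + 1749·46 = 80737.

80737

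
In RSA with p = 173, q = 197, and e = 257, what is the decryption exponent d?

φ(n) = (p−1)(q−1) = 172·196 = 33712.
Need d with 257·d ≡ 1 (mod 33712). Apply the extended Euclidean algorithm:
33712 = 131·257 + 45
257 = 5·45 + 32
45 = 1·32 + 13
32 = 2·13 + 6
13 = 2·6 + 1
6 = 6·1 + 0
Back-substitute:
1 = 13 − 2·6
1 = −2·32 + 5·13
1 = 5·45 − 7·32
1 = −7·257 + 40·45
1 = 40·33712 − 5247·257
So 257·(-5247) ≡ 1 (mod 33712), hence d ≡ -5247 ≡ 28465 (mod 33712).

28465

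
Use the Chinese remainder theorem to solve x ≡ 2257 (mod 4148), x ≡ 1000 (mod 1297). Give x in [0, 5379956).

3519761

Write x = 2257 + 4148·k. Then 4148·k ≡ 1000 − 2257 ≡ 40 (mod 1297).
Need 4148⁻¹ mod 1297. Extended Euclid on (1297, 257):
1297 = 5·257 + 12
257 = 21·12 + 5
12 = 2·5 + 2
5 = 2·2 + 1
2 = 2·1 + 0
Back-substitute:
1 = 5 − 2·2
1 = −2·12 + 5·5
1 = 5·257 − 107·12
1 = −107·1297 + 540·257
4148⁻¹ ≡ 540 (mod 1297), so k ≡ 540·40 ≡ 848 (mod 1297).
x = 2257 + 4148·848 = 3519761.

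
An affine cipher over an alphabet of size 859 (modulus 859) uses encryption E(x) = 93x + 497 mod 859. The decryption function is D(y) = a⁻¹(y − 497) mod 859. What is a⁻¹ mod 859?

351

gcd(859, 93) by repeated division:
859 = 9·93 + 22
93 = 4·22 + 5
22 = 4·5 + 2
5 = 2·2 + 1
2 = 2·1 + 0
gcd = 1, so the inverse exists. Back-substitute:
1 = 5 − 2·2
1 = −2·22 + 9·5
1 = 9·93 − 38·22
1 = −38·859 + 351·93
So 93·351 ≡ 1 (mod 859).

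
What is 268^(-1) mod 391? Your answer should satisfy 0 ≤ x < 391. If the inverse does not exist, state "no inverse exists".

89

Extended Euclidean algorithm:
391 = 1×268 + 123
268 = 2×123 + 22
123 = 5×22 + 13
22 = 1×13 + 9
13 = 1×9 + 4
9 = 2×4 + 1
4 = 4×1 + 0
Since gcd(268, 391) = 1, back-substitute to write 1 as a combination:
1 = 9 − 2·4
1 = −2·13 + 3·9
1 = 3·22 − 5·13
1 = −5·123 + 28·22
1 = 28·268 − 61·123
1 = −61·391 + 89·268
So 268·89 ≡ 1 (mod 391).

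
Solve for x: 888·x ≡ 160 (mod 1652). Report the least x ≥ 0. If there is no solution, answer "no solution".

First find gcd(888, 1652):
1652 = 1*888 + 764
888 = 1*764 + 124
764 = 6*124 + 20
124 = 6*20 + 4
20 = 5*4 + 0
gcd = 4 and 4 | 160, so solutions exist. Divide through by 4: 222x ≡ 40 (mod 413).
Now find 222⁻¹ mod 413:
413 = 1*222 + 191
222 = 1*191 + 31
191 = 6*31 + 5
31 = 6*5 + 1
5 = 5*1 + 0
Back-substitute:
1 = 31 − 6·5
1 = −6·191 + 37·31
1 = 37·222 − 43·191
1 = −43·413 + 80·222
So 222⁻¹ ≡ 80 (mod 413).
Then x ≡ 80·40 ≡ 309 (mod 413); the smallest non-negative solution is x = 309.

309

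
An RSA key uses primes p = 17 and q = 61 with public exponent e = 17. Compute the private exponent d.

113

φ(n) = (p−1)(q−1) = 16·60 = 960.
Need d with 17·d ≡ 1 (mod 960). Apply the extended Euclidean algorithm:
960 = 56×17 + 8
17 = 2×8 + 1
8 = 8×1 + 0
Back-substitute:
1 = 17 − 2·8
1 = −2·960 + 113·17
So 17·113 ≡ 1 (mod 960), hence d = 113.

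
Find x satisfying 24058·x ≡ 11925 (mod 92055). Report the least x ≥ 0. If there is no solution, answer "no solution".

First find gcd(24058, 92055):
92055 = 3·24058 + 19881
24058 = 1·19881 + 4177
19881 = 4·4177 + 3173
4177 = 1·3173 + 1004
3173 = 3·1004 + 161
1004 = 6·161 + 38
161 = 4·38 + 9
38 = 4·9 + 2
9 = 4·2 + 1
2 = 2·1 + 0
gcd = 1, so a unique solution mod 92055 exists.
Back-substitute for the Bézout coefficients:
1 = 9 − 4·2
1 = −4·38 + 17·9
1 = 17·161 − 72·38
1 = −72·1004 + 449·161
1 = 449·3173 − 1419·1004
1 = −1419·4177 + 1868·3173
1 = 1868·19881 − 8891·4177
1 = −8891·24058 + 10759·19881
1 = 10759·92055 − 41168·24058
So 24058·(-41168) ≡ 1 (mod 92055), giving 24058⁻¹ ≡ 50887.
x ≡ 24058⁻¹·11925 ≡ 50887·11925 ≡ 915 (mod 92055).

915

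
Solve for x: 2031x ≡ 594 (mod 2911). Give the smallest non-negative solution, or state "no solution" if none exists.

2692

First find gcd(2031, 2911):
2911 = 1*2031 + 880
2031 = 2*880 + 271
880 = 3*271 + 67
271 = 4*67 + 3
67 = 22*3 + 1
3 = 3*1 + 0
gcd = 1, so a unique solution mod 2911 exists.
Back-substitute for the Bézout coefficients:
1 = 67 − 22·3
1 = −22·271 + 89·67
1 = 89·880 − 289·271
1 = −289·2031 + 667·880
1 = 667·2911 − 956·2031
So 2031·(-956) ≡ 1 (mod 2911), giving 2031⁻¹ ≡ 1955.
x ≡ 2031⁻¹·594 ≡ 1955·594 ≡ 2692 (mod 2911).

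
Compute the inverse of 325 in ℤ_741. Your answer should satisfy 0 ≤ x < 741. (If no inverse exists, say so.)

Compute gcd(325, 741):
741 = 2×325 + 91
325 = 3×91 + 52
91 = 1×52 + 39
52 = 1×39 + 13
39 = 3×13 + 0
Since gcd = 13 > 1, 325 is not a unit mod 741.

no inverse exists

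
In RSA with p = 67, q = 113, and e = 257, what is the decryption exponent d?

1697

φ(n) = (p−1)(q−1) = 66·112 = 7392.
Need d with 257·d ≡ 1 (mod 7392). Apply the extended Euclidean algorithm:
7392 = 28*257 + 196
257 = 1*196 + 61
196 = 3*61 + 13
61 = 4*13 + 9
13 = 1*9 + 4
9 = 2*4 + 1
4 = 4*1 + 0
Back-substitute:
1 = 9 − 2·4
1 = −2·13 + 3·9
1 = 3·61 − 14·13
1 = −14·196 + 45·61
1 = 45·257 − 59·196
1 = −59·7392 + 1697·257
So 257·1697 ≡ 1 (mod 7392), hence d = 1697.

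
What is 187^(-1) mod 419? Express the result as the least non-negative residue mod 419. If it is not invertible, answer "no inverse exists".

121

Extended Euclidean algorithm:
419 = 2×187 + 45
187 = 4×45 + 7
45 = 6×7 + 3
7 = 2×3 + 1
3 = 3×1 + 0
gcd = 1, so the inverse exists. Back-substitute:
1 = 7 − 2·3
1 = −2·45 + 13·7
1 = 13·187 − 54·45
1 = −54·419 + 121·187
So 187·121 ≡ 1 (mod 419).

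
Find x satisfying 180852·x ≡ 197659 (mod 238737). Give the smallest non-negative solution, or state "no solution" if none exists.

no solution

gcd(180852, 238737):
238737 = 1·180852 + 57885
180852 = 3·57885 + 7197
57885 = 8·7197 + 309
7197 = 23·309 + 90
309 = 3·90 + 39
90 = 2·39 + 12
39 = 3·12 + 3
12 = 4·3 + 0
gcd = 3, but 3 ∤ 197659, so the congruence has no solution.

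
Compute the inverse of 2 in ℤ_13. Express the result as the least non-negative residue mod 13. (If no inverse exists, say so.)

Apply the Euclidean algorithm to 13 and 2:
13 = 6·2 + 1
2 = 2·1 + 0
The gcd is 1. Working backward:
1 = 13 − 6·2
Hence 2⁻¹ ≡ -6 ≡ 7 (mod 13).

7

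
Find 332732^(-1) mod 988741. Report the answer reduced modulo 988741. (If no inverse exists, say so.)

Apply the Euclidean algorithm to 988741 and 332732:
988741 = 2*332732 + 323277
332732 = 1*323277 + 9455
323277 = 34*9455 + 1807
9455 = 5*1807 + 420
1807 = 4*420 + 127
420 = 3*127 + 39
127 = 3*39 + 10
39 = 3*10 + 9
10 = 1*9 + 1
9 = 9*1 + 0
gcd = 1, so the inverse exists. Back-substitute:
1 = 10 − 9
1 = −39 + 4·10
1 = 4·127 − 13·39
1 = −13·420 + 43·127
1 = 43·1807 − 185·420
1 = −185·9455 + 968·1807
1 = 968·323277 − 33097·9455
1 = −33097·332732 + 34065·323277
1 = 34065·988741 − 101227·332732
Hence 332732⁻¹ ≡ -101227 ≡ 887514 (mod 988741).

887514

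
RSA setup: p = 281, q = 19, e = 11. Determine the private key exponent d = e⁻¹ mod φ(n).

2291

φ(n) = (p−1)(q−1) = 280·18 = 5040.
Need d with 11·d ≡ 1 (mod 5040). Apply the extended Euclidean algorithm:
5040 = 458*11 + 2
11 = 5*2 + 1
2 = 2*1 + 0
Back-substitute:
1 = 11 − 5·2
1 = −5·5040 + 2291·11
So 11·2291 ≡ 1 (mod 5040), hence d = 2291.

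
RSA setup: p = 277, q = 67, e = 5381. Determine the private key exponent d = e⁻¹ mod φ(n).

φ(n) = (p−1)(q−1) = 276·66 = 18216.
Need d with 5381·d ≡ 1 (mod 18216). Apply the extended Euclidean algorithm:
18216 = 3*5381 + 2073
5381 = 2*2073 + 1235
2073 = 1*1235 + 838
1235 = 1*838 + 397
838 = 2*397 + 44
397 = 9*44 + 1
44 = 44*1 + 0
Back-substitute:
1 = 397 − 9·44
1 = −9·838 + 19·397
1 = 19·1235 − 28·838
1 = −28·2073 + 47·1235
1 = 47·5381 − 122·2073
1 = −122·18216 + 413·5381
So 5381·413 ≡ 1 (mod 18216), hence d = 413.

413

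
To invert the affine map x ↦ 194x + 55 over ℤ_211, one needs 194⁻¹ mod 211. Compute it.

62

gcd(211, 194) by repeated division:
211 = 1*194 + 17
194 = 11*17 + 7
17 = 2*7 + 3
7 = 2*3 + 1
3 = 3*1 + 0
Since gcd(194, 211) = 1, back-substitute to write 1 as a combination:
1 = 7 − 2·3
1 = −2·17 + 5·7
1 = 5·194 − 57·17
1 = −57·211 + 62·194
So 194·62 ≡ 1 (mod 211).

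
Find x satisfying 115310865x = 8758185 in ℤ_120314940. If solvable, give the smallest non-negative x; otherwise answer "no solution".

First find gcd(115310865, 120314940):
120314940 = 1·115310865 + 5004075
115310865 = 23·5004075 + 217140
5004075 = 23·217140 + 9855
217140 = 22·9855 + 330
9855 = 29·330 + 285
330 = 1·285 + 45
285 = 6·45 + 15
45 = 3·15 + 0
gcd = 15 and 15 | 8758185, so solutions exist. Divide through by 15: 7687391x ≡ 583879 (mod 8020996).
Now find 7687391⁻¹ mod 8020996:
8020996 = 1×7687391 + 333605
7687391 = 23×333605 + 14476
333605 = 23×14476 + 657
14476 = 22×657 + 22
657 = 29×22 + 19
22 = 1×19 + 3
19 = 6×3 + 1
3 = 3×1 + 0
Back-substitute:
1 = 19 − 6·3
1 = −6·22 + 7·19
1 = 7·657 − 209·22
1 = −209·14476 + 4605·657
1 = 4605·333605 − 106124·14476
1 = −106124·7687391 + 2445457·333605
1 = 2445457·8020996 − 2551581·7687391
So 7687391·(-2551581) ≡ 1 (mod 8020996), i.e. 7687391⁻¹ ≡ 5469415.
Then x ≡ 5469415·583879 ≡ 5234341 (mod 8020996); the smallest non-negative solution is x = 5234341.

5234341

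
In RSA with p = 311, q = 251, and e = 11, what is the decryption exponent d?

14091

φ(n) = (p−1)(q−1) = 310·250 = 77500.
Need d with 11·d ≡ 1 (mod 77500). Apply the extended Euclidean algorithm:
77500 = 7045*11 + 5
11 = 2*5 + 1
5 = 5*1 + 0
Back-substitute:
1 = 11 − 2·5
1 = −2·77500 + 14091·11
So 11·14091 ≡ 1 (mod 77500), hence d = 14091.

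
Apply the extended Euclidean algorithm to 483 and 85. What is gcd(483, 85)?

Euclidean algorithm:
483 = 5*85 + 58
85 = 1*58 + 27
58 = 2*27 + 4
27 = 6*4 + 3
4 = 1*3 + 1
3 = 3*1 + 0
gcd(483, 85) = 1.
Express as a combination:
1 = 4 − 3
1 = −27 + 7·4
1 = 7·58 − 15·27
1 = −15·85 + 22·58
1 = 22·483 − 125·85
So 1 = (22)·483 + (-125)·85.

1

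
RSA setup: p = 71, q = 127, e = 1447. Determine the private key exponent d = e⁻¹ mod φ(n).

φ(n) = (p−1)(q−1) = 70·126 = 8820.
Need d with 1447·d ≡ 1 (mod 8820). Apply the extended Euclidean algorithm:
8820 = 6·1447 + 138
1447 = 10·138 + 67
138 = 2·67 + 4
67 = 16·4 + 3
4 = 1·3 + 1
3 = 3·1 + 0
Back-substitute:
1 = 4 − 3
1 = −67 + 17·4
1 = 17·138 − 35·67
1 = −35·1447 + 367·138
1 = 367·8820 − 2237·1447
So 1447·(-2237) ≡ 1 (mod 8820), hence d ≡ -2237 ≡ 6583 (mod 8820).

6583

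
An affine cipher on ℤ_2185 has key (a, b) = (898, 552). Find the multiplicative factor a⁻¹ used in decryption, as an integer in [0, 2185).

gcd(2185, 898) by repeated division:
2185 = 2*898 + 389
898 = 2*389 + 120
389 = 3*120 + 29
120 = 4*29 + 4
29 = 7*4 + 1
4 = 4*1 + 0
Since gcd(898, 2185) = 1, back-substitute to write 1 as a combination:
1 = 29 − 7·4
1 = −7·120 + 29·29
1 = 29·389 − 94·120
1 = −94·898 + 217·389
1 = 217·2185 − 528·898
Thus 898·(-528) ≡ 1 (mod 2185); reducing, -528 mod 2185 = 1657.

1657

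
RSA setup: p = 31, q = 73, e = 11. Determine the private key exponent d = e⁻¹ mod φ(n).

φ(n) = (p−1)(q−1) = 30·72 = 2160.
Need d with 11·d ≡ 1 (mod 2160). Apply the extended Euclidean algorithm:
2160 = 196×11 + 4
11 = 2×4 + 3
4 = 1×3 + 1
3 = 3×1 + 0
Back-substitute:
1 = 4 − 3
1 = −11 + 3·4
1 = 3·2160 − 589·11
So 11·(-589) ≡ 1 (mod 2160), hence d ≡ -589 ≡ 1571 (mod 2160).

1571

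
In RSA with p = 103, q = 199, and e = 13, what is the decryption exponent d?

17089

φ(n) = (p−1)(q−1) = 102·198 = 20196.
Need d with 13·d ≡ 1 (mod 20196). Apply the extended Euclidean algorithm:
20196 = 1553*13 + 7
13 = 1*7 + 6
7 = 1*6 + 1
6 = 6*1 + 0
Back-substitute:
1 = 7 − 6
1 = −13 + 2·7
1 = 2·20196 − 3107·13
So 13·(-3107) ≡ 1 (mod 20196), hence d ≡ -3107 ≡ 17089 (mod 20196).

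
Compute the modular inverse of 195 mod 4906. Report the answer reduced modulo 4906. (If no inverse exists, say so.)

Extended Euclidean algorithm:
4906 = 25*195 + 31
195 = 6*31 + 9
31 = 3*9 + 4
9 = 2*4 + 1
4 = 4*1 + 0
gcd = 1, so the inverse exists. Back-substitute:
1 = 9 − 2·4
1 = −2·31 + 7·9
1 = 7·195 − 44·31
1 = −44·4906 + 1107·195
So 195·1107 ≡ 1 (mod 4906).

1107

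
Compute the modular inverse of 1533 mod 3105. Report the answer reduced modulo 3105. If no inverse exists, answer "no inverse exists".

Compute gcd(1533, 3105):
3105 = 2*1533 + 39
1533 = 39*39 + 12
39 = 3*12 + 3
12 = 4*3 + 0
The gcd is 3, not 1, hence no inverse exists.

no inverse exists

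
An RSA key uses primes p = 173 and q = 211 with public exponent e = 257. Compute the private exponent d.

18833

φ(n) = (p−1)(q−1) = 172·210 = 36120.
Need d with 257·d ≡ 1 (mod 36120). Apply the extended Euclidean algorithm:
36120 = 140*257 + 140
257 = 1*140 + 117
140 = 1*117 + 23
117 = 5*23 + 2
23 = 11*2 + 1
2 = 2*1 + 0
Back-substitute:
1 = 23 − 11·2
1 = −11·117 + 56·23
1 = 56·140 − 67·117
1 = −67·257 + 123·140
1 = 123·36120 − 17287·257
So 257·(-17287) ≡ 1 (mod 36120), hence d ≡ -17287 ≡ 18833 (mod 36120).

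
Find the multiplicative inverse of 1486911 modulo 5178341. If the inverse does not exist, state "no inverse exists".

Apply the Euclidean algorithm to 5178341 and 1486911:
5178341 = 3×1486911 + 717608
1486911 = 2×717608 + 51695
717608 = 13×51695 + 45573
51695 = 1×45573 + 6122
45573 = 7×6122 + 2719
6122 = 2×2719 + 684
2719 = 3×684 + 667
684 = 1×667 + 17
667 = 39×17 + 4
17 = 4×4 + 1
4 = 4×1 + 0
Since gcd(1486911, 5178341) = 1, back-substitute to write 1 as a combination:
1 = 17 − 4·4
1 = −4·667 + 157·17
1 = 157·684 − 161·667
1 = −161·2719 + 640·684
1 = 640·6122 − 1441·2719
1 = −1441·45573 + 10727·6122
1 = 10727·51695 − 12168·45573
1 = −12168·717608 + 168911·51695
1 = 168911·1486911 − 349990·717608
1 = −349990·5178341 + 1218881·1486911
So 1486911·1218881 ≡ 1 (mod 5178341).

1218881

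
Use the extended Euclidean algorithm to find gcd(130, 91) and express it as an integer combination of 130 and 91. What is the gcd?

13

Apply Euclid's algorithm to 130 and 91:
130 = 1×91 + 39
91 = 2×39 + 13
39 = 3×13 + 0
gcd(130, 91) = 13.
Working backward:
13 = 91 − 2·39
13 = −2·130 + 3·91
So 13 = (-2)·130 + (3)·91.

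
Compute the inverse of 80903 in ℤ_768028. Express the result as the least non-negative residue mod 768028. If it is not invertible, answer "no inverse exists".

Apply the Euclidean algorithm to 768028 and 80903:
768028 = 9×80903 + 39901
80903 = 2×39901 + 1101
39901 = 36×1101 + 265
1101 = 4×265 + 41
265 = 6×41 + 19
41 = 2×19 + 3
19 = 6×3 + 1
3 = 3×1 + 0
gcd = 1, so the inverse exists. Back-substitute:
1 = 19 − 6·3
1 = −6·41 + 13·19
1 = 13·265 − 84·41
1 = −84·1101 + 349·265
1 = 349·39901 − 12648·1101
1 = −12648·80903 + 25645·39901
1 = 25645·768028 − 243453·80903
Thus 80903·(-243453) ≡ 1 (mod 768028); reducing, -243453 mod 768028 = 524575.

524575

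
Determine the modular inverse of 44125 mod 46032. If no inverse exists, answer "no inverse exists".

Run Euclid on (46032, 44125):
46032 = 1·44125 + 1907
44125 = 23·1907 + 264
1907 = 7·264 + 59
264 = 4·59 + 28
59 = 2·28 + 3
28 = 9·3 + 1
3 = 3·1 + 0
The gcd is 1. Working backward:
1 = 28 − 9·3
1 = −9·59 + 19·28
1 = 19·264 − 85·59
1 = −85·1907 + 614·264
1 = 614·44125 − 14207·1907
1 = −14207·46032 + 14821·44125
So 44125·14821 ≡ 1 (mod 46032).

14821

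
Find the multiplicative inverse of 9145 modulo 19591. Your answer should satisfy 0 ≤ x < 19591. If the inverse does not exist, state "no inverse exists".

10827

Run Euclid on (19591, 9145):
19591 = 2×9145 + 1301
9145 = 7×1301 + 38
1301 = 34×38 + 9
38 = 4×9 + 2
9 = 4×2 + 1
2 = 2×1 + 0
gcd = 1, so the inverse exists. Back-substitute:
1 = 9 − 4·2
1 = −4·38 + 17·9
1 = 17·1301 − 582·38
1 = −582·9145 + 4091·1301
1 = 4091·19591 − 8764·9145
So 9145·(-8764) ≡ 1 (mod 19591), and -8764 ≡ 10827 (mod 19591).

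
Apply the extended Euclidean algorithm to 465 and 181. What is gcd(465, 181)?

Euclidean algorithm:
465 = 2×181 + 103
181 = 1×103 + 78
103 = 1×78 + 25
78 = 3×25 + 3
25 = 8×3 + 1
3 = 3×1 + 0
gcd(465, 181) = 1.
Express as a combination:
1 = 25 − 8·3
1 = −8·78 + 25·25
1 = 25·103 − 33·78
1 = −33·181 + 58·103
1 = 58·465 − 149·181
So 1 = (58)·465 + (-149)·181.

1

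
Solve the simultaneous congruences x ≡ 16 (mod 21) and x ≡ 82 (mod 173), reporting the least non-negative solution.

2158

Write x = 16 + 21·k. Then 21·k ≡ 82 − 16 ≡ 66 (mod 173).
Need 21⁻¹ mod 173. Extended Euclid on (173, 21):
173 = 8×21 + 5
21 = 4×5 + 1
5 = 5×1 + 0
Back-substitute:
1 = 21 − 4·5
1 = −4·173 + 33·21
21⁻¹ ≡ 33 (mod 173), so k ≡ 33·66 ≡ 102 (mod 173).
x = 16 + 21·102 = 2158.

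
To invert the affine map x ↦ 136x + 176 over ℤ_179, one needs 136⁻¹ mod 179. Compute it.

154

Run Euclid on (179, 136):
179 = 1×136 + 43
136 = 3×43 + 7
43 = 6×7 + 1
7 = 7×1 + 0
Since gcd(136, 179) = 1, back-substitute to write 1 as a combination:
1 = 43 − 6·7
1 = −6·136 + 19·43
1 = 19·179 − 25·136
So 136·(-25) ≡ 1 (mod 179), and -25 ≡ 154 (mod 179).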